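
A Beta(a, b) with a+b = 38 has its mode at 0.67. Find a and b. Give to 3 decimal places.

a = 25.120, b = 12.880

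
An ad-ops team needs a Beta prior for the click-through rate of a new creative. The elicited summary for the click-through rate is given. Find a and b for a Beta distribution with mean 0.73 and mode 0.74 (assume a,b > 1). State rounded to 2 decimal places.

Let s = a+b. Mean gives a = μs = 0.73s; mode gives (a−1)/(s−2) = 0.74.
Substituting: 0.73s − 1 = 0.74(s−2) = 0.74s − 1.48, so -0.01s = -0.48 and s = 48.0000.
Then a = 0.73×48.0000 = 35.04 and b = s−a = 12.96.

a = 35.04, b = 12.96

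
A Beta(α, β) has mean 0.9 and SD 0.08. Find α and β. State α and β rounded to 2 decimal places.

σ² = 0.08² = 0.0064.
With s = α+β, Var = μ(1−μ)/(s+1), so s+1 = (0.9×0.1)/0.0064 = 14.0625 and s = 13.0625.
α = μs = 11.76, β = (1−μ)s = 1.31.

α = 11.76, β = 1.31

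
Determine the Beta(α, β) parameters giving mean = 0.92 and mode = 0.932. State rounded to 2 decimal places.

With s = α+β: μ = α/s and mode = (α−1)/(s−2). Eliminating α = μs,
μs − 1 = m(s−2) ⇒ s(μ−m) = 1−2m ⇒ s = -0.864/-0.012 = 72.0000.
So α = μs = 66.24, β = (1−μ)s = 5.76.

α = 66.24, β = 5.76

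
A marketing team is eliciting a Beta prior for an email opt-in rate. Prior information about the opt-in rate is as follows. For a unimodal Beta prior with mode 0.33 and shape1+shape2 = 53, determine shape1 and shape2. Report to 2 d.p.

shape1 = 17.83, shape2 = 35.17

Since the density peak of Beta(shape1,shape2) is at (shape1−1)/(shape1+shape2−2),
shape1 = 1 + 0.33(53−2) = 17.83 and shape2 = 53 − 17.83 = 35.17.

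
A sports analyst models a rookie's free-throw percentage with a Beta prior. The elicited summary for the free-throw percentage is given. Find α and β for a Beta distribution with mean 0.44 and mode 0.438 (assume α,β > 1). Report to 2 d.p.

α = 27.28, β = 34.72

Let s = α+β. Mean gives α = μs = 0.44s; mode gives (α−1)/(s−2) = 0.438.
Substituting: 0.44s − 1 = 0.438(s−2) = 0.438s − 0.876, so 0.002s = 0.124 and s = 62.0000.
Then α = 0.44×62.0000 = 27.28 and β = s−α = 34.72.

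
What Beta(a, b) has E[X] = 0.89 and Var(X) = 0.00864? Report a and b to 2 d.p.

a = 9.19, b = 1.14

By moment matching, a+b = μ(1−μ)/σ² − 1 = (0.89·0.11)/0.00864 − 1 = 11.3310 − 1 = 10.3310.
Since a/(a+b) = μ, a = 0.89·10.3310 = 9.19 and b = 0.11·10.3310 = 1.14.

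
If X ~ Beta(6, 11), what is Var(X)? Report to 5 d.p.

0.01269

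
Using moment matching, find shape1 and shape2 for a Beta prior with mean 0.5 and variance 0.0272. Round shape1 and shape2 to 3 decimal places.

shape1 = 4.096, shape2 = 4.096

Write ν = shape1+shape2; then shape1 = μν and Var = μ(1−μ)/(ν+1).
ν = μ(1−μ)/Var − 1 = 0.25/0.0272 − 1 = 8.1912.
shape1 = 0.5·8.1912 = 4.096, shape2 = 0.5·8.1912 = 4.096.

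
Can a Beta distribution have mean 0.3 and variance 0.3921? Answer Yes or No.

No

A Beta with mean μ has variance μ(1−μ)/(α+β+1) < μ(1−μ).
Here μ(1−μ) = 0.3×0.7 = 0.21, and 0.3921 ≥ 0.21.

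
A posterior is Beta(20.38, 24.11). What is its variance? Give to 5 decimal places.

0.00546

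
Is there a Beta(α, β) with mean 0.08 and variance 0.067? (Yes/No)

Yes

For any Beta, Var(X) < E[X]·(1−E[X]).
Here μ(1−μ) = 0.08×0.92 = 0.0736, and 0.067 < 0.0736.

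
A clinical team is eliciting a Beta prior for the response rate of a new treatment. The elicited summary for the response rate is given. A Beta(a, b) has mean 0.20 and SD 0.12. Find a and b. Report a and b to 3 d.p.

First σ² = 0.0144. Setting a = μn, b = (1−μ)n with n = a+b,
μ(1−μ)/(n+1) = 0.0144 ⇒ n+1 = 0.1600/0.0144 = 11.1111 ⇒ n = 10.1111.
Hence a = 0.20×10.1111 = 2.022, b = 0.80×10.1111 = 8.089.

a = 2.022, b = 8.089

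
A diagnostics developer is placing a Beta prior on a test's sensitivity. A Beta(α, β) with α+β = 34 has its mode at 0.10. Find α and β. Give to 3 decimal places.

Since the density peak of Beta(α,β) is at (α−1)/(α+β−2),
α = 1 + 0.10(34−2) = 4.200 and β = 34 − 4.200 = 29.800.

α = 4.200, β = 29.800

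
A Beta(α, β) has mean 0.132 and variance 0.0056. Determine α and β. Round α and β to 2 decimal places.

By moment matching, α+β = μ(1−μ)/σ² − 1 = (0.132·0.868)/0.0056 − 1 = 20.4600 − 1 = 19.4600.
Since α/(α+β) = μ, α = 0.132·19.4600 = 2.57 and β = 0.868·19.4600 = 16.89.

α = 2.57, β = 16.89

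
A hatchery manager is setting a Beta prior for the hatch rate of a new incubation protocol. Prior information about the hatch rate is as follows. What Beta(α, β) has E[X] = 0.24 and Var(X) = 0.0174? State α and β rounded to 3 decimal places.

α = 2.276, β = 7.207

Write ν = α+β; then α = μν and Var = μ(1−μ)/(ν+1).
ν = μ(1−μ)/Var − 1 = 0.1824/0.0174 − 1 = 9.4828.
α = 0.24·9.4828 = 2.276, β = 0.76·9.4828 = 7.207.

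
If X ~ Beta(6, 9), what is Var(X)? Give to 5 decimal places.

0.01500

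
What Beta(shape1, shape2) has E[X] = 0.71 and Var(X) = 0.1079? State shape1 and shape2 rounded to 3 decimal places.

Let s = shape1+shape2. The Beta variance is μ(1−μ)/(s+1).
So s+1 = μ(1−μ)/σ² = (0.71×0.29)/0.1079 = 0.2059/0.1079 = 1.9082, giving s = 0.9082.
Then shape1 = μs = 0.71×0.9082 = 0.645 and shape2 = (1−μ)s = 0.29×0.9082 = 0.263.

shape1 = 0.645, shape2 = 0.263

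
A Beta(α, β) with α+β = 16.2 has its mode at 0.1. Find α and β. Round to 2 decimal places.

α = 2.42, β = 13.78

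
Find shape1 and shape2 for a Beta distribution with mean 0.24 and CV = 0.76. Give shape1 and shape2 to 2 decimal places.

Var = (CV·μ)² = (0.76×0.24)² = 0.033270.
shape1+shape2 = μ(1−μ)/Var − 1 = 0.1824/0.033270 − 1 = 4.4825.
Thus shape1 = 0.24·4.4825 = 1.08 and shape2 = 0.76·4.4825 = 3.41.

shape1 = 1.08, shape2 = 3.41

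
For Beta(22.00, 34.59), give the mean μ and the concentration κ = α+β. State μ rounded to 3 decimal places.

κ = α+β = 22.00+34.59 = 56.59; μ = α/κ = 22.00/56.59 = 0.389.

μ = 0.389, κ = 56.59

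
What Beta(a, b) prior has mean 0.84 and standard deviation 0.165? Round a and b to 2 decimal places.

First σ² = 0.027225. Setting a = μn, b = (1−μ)n with n = a+b,
μ(1−μ)/(n+1) = 0.027225 ⇒ n+1 = 0.1344/0.027225 = 4.9366 ⇒ n = 3.9366.
Hence a = 0.84×3.9366 = 3.31, b = 0.16×3.9366 = 0.63.

a = 3.31, b = 0.63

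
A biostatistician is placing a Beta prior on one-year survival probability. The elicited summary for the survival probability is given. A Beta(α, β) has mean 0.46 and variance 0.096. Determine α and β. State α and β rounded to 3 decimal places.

α = 0.730, β = 0.857

Let s = α+β. The Beta variance is μ(1−μ)/(s+1).
So s+1 = μ(1−μ)/σ² = (0.46×0.54)/0.096 = 0.2484/0.096 = 2.5875, giving s = 1.5875.
Then α = μs = 0.46×1.5875 = 0.730 and β = (1−μ)s = 0.54×1.5875 = 0.857.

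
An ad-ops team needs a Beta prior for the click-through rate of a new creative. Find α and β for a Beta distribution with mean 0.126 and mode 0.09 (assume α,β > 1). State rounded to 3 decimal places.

With s = α+β: μ = α/s and mode = (α−1)/(s−2). Eliminating α = μs,
μs − 1 = m(s−2) ⇒ s(μ−m) = 1−2m ⇒ s = 0.82/0.036 = 22.7778.
So α = μs = 2.870, β = (1−μ)s = 19.908.

α = 2.870, β = 19.908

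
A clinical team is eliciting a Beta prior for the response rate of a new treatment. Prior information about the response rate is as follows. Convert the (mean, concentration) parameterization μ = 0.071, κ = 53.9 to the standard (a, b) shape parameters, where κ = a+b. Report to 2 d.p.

a = μκ = 0.071×53.9 = 3.83 and b = (1−μ)κ = 0.929×53.9 = 50.07.

a = 3.83, b = 50.07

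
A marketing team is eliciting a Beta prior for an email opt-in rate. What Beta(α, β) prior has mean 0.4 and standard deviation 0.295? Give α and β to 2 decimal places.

α = 0.70, β = 1.05

First σ² = 0.087025. Setting α = μn, β = (1−μ)n with n = α+β,
μ(1−μ)/(n+1) = 0.087025 ⇒ n+1 = 0.24/0.087025 = 2.7578 ⇒ n = 1.7578.
Hence α = 0.4×1.7578 = 0.70, β = 0.6×1.7578 = 1.05.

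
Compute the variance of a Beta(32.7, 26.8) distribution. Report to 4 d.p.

α+β = 59.5 and αβ = 876.36, so Var = αβ/[(α+β)²(α+β+1)] = 876.36/214185.125 = 0.0041.

0.0041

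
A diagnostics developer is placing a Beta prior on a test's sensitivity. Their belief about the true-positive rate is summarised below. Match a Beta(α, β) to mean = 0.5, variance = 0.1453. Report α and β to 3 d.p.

Let s = α+β. The Beta variance is μ(1−μ)/(s+1).
So s+1 = μ(1−μ)/σ² = (0.5×0.5)/0.1453 = 0.25/0.1453 = 1.7206, giving s = 0.7206.
Then α = μs = 0.5×0.7206 = 0.360 and β = (1−μ)s = 0.5×0.7206 = 0.360.

α = 0.360, β = 0.360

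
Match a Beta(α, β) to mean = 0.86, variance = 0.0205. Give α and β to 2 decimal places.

Write ν = α+β; then α = μν and Var = μ(1−μ)/(ν+1).
ν = μ(1−μ)/Var − 1 = 0.1204/0.0205 − 1 = 4.8732.
α = 0.86·4.8732 = 4.19, β = 0.14·4.8732 = 0.68.

α = 4.19, β = 0.68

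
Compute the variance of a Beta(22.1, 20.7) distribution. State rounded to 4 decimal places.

0.0057

Var = αβ/[(α+β)²(α+β+1)] = (22.1×20.7)/(42.8²×43.8) = 457.47/80234.592 = 0.0057.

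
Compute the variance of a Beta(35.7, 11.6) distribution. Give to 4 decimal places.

0.0038

Var = αβ/[(α+β)²(α+β+1)] = (35.7×11.6)/(47.3²×48.3) = 414.12/108061.107 = 0.0038.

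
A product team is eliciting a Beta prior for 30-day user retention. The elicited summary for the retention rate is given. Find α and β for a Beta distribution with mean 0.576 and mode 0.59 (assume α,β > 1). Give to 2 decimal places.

α = 7.41, β = 5.45

With s = α+β: μ = α/s and mode = (α−1)/(s−2). Eliminating α = μs,
μs − 1 = m(s−2) ⇒ s(μ−m) = 1−2m ⇒ s = -0.18/-0.014 = 12.8571.
So α = μs = 7.41, β = (1−μ)s = 5.45.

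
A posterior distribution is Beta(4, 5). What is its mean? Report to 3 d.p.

0.444

E[X] = α/(α+β) = 4/9 = 0.444.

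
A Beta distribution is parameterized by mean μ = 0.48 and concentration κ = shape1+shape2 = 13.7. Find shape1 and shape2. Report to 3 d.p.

shape1 = 6.576, shape2 = 7.124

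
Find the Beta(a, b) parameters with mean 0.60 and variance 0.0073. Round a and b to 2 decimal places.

a = 19.13, b = 12.75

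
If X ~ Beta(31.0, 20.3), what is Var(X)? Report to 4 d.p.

Var = αβ/[(α+β)²(α+β+1)] = (31.0×20.3)/(51.3²×52.3) = 629.30/137637.387 = 0.0046.

0.0046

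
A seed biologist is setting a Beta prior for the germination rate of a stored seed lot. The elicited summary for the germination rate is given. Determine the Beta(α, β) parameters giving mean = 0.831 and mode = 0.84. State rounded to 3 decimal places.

α = 62.787, β = 12.769

With s = α+β: μ = α/s and mode = (α−1)/(s−2). Eliminating α = μs,
μs − 1 = m(s−2) ⇒ s(μ−m) = 1−2m ⇒ s = -0.68/-0.009 = 75.5556.
So α = μs = 62.787, β = (1−μ)s = 12.769.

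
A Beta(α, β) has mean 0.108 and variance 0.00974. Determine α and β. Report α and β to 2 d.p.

α = 0.96, β = 7.93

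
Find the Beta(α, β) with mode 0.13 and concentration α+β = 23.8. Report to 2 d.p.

For α,β>1 the mode is (α−1)/(α+β−2), so α = mode·(κ−2)+1 = 0.13×21.8+1 = 3.83.
And β = (1−mode)·(κ−2)+1 = 0.87×21.8+1 = 19.97.

α = 3.83, β = 19.97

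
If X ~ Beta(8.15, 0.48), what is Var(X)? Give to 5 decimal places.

0.00545

α+β = 8.63 and αβ = 3.9120, so Var = αβ/[(α+β)²(α+β+1)] = 3.9120/717.212547 = 0.00545.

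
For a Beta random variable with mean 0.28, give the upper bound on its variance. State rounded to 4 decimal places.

For fixed mean μ the Beta variance is μ(1−μ)/(α+β+1), increasing as α+β decreases.
Its least upper bound (not attained) is μ(1−μ) = 0.28·0.72 = 0.2016.

0.2016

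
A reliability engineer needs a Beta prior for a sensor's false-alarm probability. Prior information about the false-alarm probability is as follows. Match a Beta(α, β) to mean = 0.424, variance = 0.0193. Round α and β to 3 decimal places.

Let s = α+β. The Beta variance is μ(1−μ)/(s+1).
So s+1 = μ(1−μ)/σ² = (0.424×0.576)/0.0193 = 0.244224/0.0193 = 12.6541, giving s = 11.6541.
Then α = μs = 0.424×11.6541 = 4.941 and β = (1−μ)s = 0.576×11.6541 = 6.713.

α = 4.941, β = 6.713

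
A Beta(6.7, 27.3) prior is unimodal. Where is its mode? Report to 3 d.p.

0.178

The density x^(α−1)(1−x)^(β−1) is maximised at (α−1)/(α+β−2) = 5.7/32.0 = 0.178.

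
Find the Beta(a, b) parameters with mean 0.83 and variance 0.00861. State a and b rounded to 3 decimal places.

a = 12.772, b = 2.616

By moment matching, a+b = μ(1−μ)/σ² − 1 = (0.83·0.17)/0.00861 − 1 = 16.3879 − 1 = 15.3879.
Since a/(a+b) = μ, a = 0.83·15.3879 = 12.772 and b = 0.17·15.3879 = 2.616.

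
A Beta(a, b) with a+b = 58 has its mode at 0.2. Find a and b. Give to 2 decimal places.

a = 12.20, b = 45.80

For a,b>1 the mode is (a−1)/(a+b−2), so a = mode·(κ−2)+1 = 0.2×56+1 = 12.20.
And b = (1−mode)·(κ−2)+1 = 0.8×56+1 = 45.80.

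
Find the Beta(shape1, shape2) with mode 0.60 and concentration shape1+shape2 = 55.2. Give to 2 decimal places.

shape1 = 32.92, shape2 = 22.28

Since the density peak of Beta(shape1,shape2) is at (shape1−1)/(shape1+shape2−2),
shape1 = 1 + 0.60(55.2−2) = 32.92 and shape2 = 55.2 − 32.92 = 22.28.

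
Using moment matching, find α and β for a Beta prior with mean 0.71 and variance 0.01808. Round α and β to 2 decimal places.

Let s = α+β. The Beta variance is μ(1−μ)/(s+1).
So s+1 = μ(1−μ)/σ² = (0.71×0.29)/0.01808 = 0.2059/0.01808 = 11.3883, giving s = 10.3883.
Then α = μs = 0.71×10.3883 = 7.38 and β = (1−μ)s = 0.29×10.3883 = 3.01.

α = 7.38, β = 3.01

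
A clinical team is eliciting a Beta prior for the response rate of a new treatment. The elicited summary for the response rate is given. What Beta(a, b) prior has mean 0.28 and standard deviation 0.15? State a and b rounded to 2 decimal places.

First σ² = 0.0225. Setting a = μn, b = (1−μ)n with n = a+b,
μ(1−μ)/(n+1) = 0.0225 ⇒ n+1 = 0.2016/0.0225 = 8.9600 ⇒ n = 7.9600.
Hence a = 0.28×7.9600 = 2.23, b = 0.72×7.9600 = 5.73.

a = 2.23, b = 5.73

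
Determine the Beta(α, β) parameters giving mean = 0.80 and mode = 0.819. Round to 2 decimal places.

With s = α+β: μ = α/s and mode = (α−1)/(s−2). Eliminating α = μs,
μs − 1 = m(s−2) ⇒ s(μ−m) = 1−2m ⇒ s = -0.638/-0.019 = 33.5789.
So α = μs = 26.86, β = (1−μ)s = 6.72.

α = 26.86, β = 6.72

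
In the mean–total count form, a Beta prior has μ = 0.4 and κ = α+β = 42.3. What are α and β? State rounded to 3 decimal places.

α = μκ = 0.4×42.3 = 16.920 and β = (1−μ)κ = 0.6×42.3 = 25.380.

α = 16.920, β = 25.380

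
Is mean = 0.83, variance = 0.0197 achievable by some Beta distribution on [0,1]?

Yes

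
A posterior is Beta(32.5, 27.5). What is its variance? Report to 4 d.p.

0.0041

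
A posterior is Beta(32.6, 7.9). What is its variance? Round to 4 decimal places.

0.0038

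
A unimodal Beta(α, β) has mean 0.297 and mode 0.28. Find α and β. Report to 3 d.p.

α = 7.687, β = 18.195

Let s = α+β. Mean gives α = μs = 0.297s; mode gives (α−1)/(s−2) = 0.28.
Substituting: 0.297s − 1 = 0.28(s−2) = 0.28s − 0.56, so 0.017s = 0.44 and s = 25.8824.
Then α = 0.297×25.8824 = 7.687 and β = s−α = 18.195.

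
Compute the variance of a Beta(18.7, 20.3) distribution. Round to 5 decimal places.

μ = 18.7/39.0 = 0.479487; Var = μ(1−μ)/(α+β+1) = 0.2495792/40.0 = 0.00624.

0.00624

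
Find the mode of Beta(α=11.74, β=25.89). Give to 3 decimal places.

With α,β > 1, mode = (α−1)/(α+β−2) = 10.74/35.63 = 0.301.

0.301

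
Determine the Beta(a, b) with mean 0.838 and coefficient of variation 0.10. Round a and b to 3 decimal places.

a = 15.362, b = 2.970

Var = (CV·μ)² = (0.10×0.838)² = 0.007022.
a+b = μ(1−μ)/Var − 1 = 0.135756/0.007022 − 1 = 18.3317.
Thus a = 0.838·18.3317 = 15.362 and b = 0.162·18.3317 = 2.970.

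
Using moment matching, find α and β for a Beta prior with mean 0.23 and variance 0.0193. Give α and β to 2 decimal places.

α = 1.88, β = 6.30

Write ν = α+β; then α = μν and Var = μ(1−μ)/(ν+1).
ν = μ(1−μ)/Var − 1 = 0.1771/0.0193 − 1 = 8.1762.
α = 0.23·8.1762 = 1.88, β = 0.77·8.1762 = 6.30.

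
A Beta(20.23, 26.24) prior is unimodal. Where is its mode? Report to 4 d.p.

With α,β > 1, mode = (α−1)/(α+β−2) = 19.23/44.47 = 0.4324.

0.4324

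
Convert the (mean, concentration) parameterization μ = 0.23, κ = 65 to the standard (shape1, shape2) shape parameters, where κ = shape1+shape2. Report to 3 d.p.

shape1 = 14.950, shape2 = 50.050

Split κ in proportion μ : (1−μ): shape1 = 0.23·65 = 14.950, shape2 = 65 − 14.950 = 50.050.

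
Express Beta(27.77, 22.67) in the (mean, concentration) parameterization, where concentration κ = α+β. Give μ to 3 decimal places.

μ = 0.551, κ = 50.44

κ = α+β = 27.77+22.67 = 50.44; μ = α/κ = 27.77/50.44 = 0.551.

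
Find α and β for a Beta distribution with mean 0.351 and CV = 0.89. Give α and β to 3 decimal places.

α = 0.468, β = 0.866

σ = CV·μ = 0.89×0.351 = 0.31239, so σ² = 0.097588.
s+1 = μ(1−μ)/σ² = 0.227799/0.097588 = 2.3343, so s = α+β = 1.3343.
α = μs = 0.468, β = (1−μ)s = 0.866.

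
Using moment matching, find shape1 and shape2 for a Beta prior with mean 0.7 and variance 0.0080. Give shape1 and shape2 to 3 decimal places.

Write ν = shape1+shape2; then shape1 = μν and Var = μ(1−μ)/(ν+1).
ν = μ(1−μ)/Var − 1 = 0.21/0.0080 − 1 = 25.2500.
shape1 = 0.7·25.2500 = 17.675, shape2 = 0.3·25.2500 = 7.575.

shape1 = 17.675, shape2 = 7.575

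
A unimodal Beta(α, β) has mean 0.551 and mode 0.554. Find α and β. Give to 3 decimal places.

Let s = α+β. Mean gives α = μs = 0.551s; mode gives (α−1)/(s−2) = 0.554.
Substituting: 0.551s − 1 = 0.554(s−2) = 0.554s − 1.108, so -0.003s = -0.108 and s = 36.0000.
Then α = 0.551×36.0000 = 19.836 and β = s−α = 16.164.

α = 19.836, β = 16.164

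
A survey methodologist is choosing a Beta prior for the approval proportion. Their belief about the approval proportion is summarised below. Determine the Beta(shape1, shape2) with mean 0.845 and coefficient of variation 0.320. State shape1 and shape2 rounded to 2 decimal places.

Var = (CV·μ)² = (0.320×0.845)² = 0.073116.
shape1+shape2 = μ(1−μ)/Var − 1 = 0.130975/0.073116 − 1 = 0.7913.
Thus shape1 = 0.845·0.7913 = 0.67 and shape2 = 0.155·0.7913 = 0.12.

shape1 = 0.67, shape2 = 0.12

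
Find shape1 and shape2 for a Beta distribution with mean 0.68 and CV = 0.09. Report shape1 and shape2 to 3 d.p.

σ = CV·μ = 0.09×0.68 = 0.06120, so σ² = 0.003745.
s+1 = μ(1−μ)/σ² = 0.2176/0.003745 = 58.0973, so s = shape1+shape2 = 57.0973.
shape1 = μs = 38.826, shape2 = (1−μ)s = 18.271.

shape1 = 38.826, shape2 = 18.271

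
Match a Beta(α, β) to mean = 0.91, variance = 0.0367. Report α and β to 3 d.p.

α = 1.121, β = 0.111

Let s = α+β. The Beta variance is μ(1−μ)/(s+1).
So s+1 = μ(1−μ)/σ² = (0.91×0.09)/0.0367 = 0.0819/0.0367 = 2.2316, giving s = 1.2316.
Then α = μs = 0.91×1.2316 = 1.121 and β = (1−μ)s = 0.09×1.2316 = 0.111.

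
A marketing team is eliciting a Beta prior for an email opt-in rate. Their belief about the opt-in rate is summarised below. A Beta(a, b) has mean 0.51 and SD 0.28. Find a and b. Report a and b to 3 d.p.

a = 1.116, b = 1.072

Variance = 0.28² = 0.0784. The moment-matching identity a+b = μ(1−μ)/Var − 1 gives
a+b = 0.2499/0.0784 − 1 = 2.1875, so a = μ·2.1875 = 1.116 and b = (1−μ)·2.1875 = 1.072.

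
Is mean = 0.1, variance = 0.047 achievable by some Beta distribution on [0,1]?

The Beta variance bound is σ² < μ(1−μ).
Here μ(1−μ) = 0.1×0.9 = 0.09, and 0.047 < 0.09.

Yes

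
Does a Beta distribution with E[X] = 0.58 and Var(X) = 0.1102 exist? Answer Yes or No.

Yes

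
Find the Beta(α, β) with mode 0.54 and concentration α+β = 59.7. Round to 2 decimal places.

α = 32.16, β = 27.54

For α,β>1 the mode is (α−1)/(α+β−2), so α = mode·(κ−2)+1 = 0.54×57.7+1 = 32.16.
And β = (1−mode)·(κ−2)+1 = 0.46×57.7+1 = 27.54.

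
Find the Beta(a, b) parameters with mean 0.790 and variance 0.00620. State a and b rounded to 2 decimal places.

Write ν = a+b; then a = μν and Var = μ(1−μ)/(ν+1).
ν = μ(1−μ)/Var − 1 = 0.165900/0.00620 − 1 = 25.7581.
a = 0.790·25.7581 = 20.35, b = 0.210·25.7581 = 5.41.

a = 20.35, b = 5.41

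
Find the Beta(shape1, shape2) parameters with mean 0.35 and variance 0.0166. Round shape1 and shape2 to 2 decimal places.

shape1 = 4.45, shape2 = 8.26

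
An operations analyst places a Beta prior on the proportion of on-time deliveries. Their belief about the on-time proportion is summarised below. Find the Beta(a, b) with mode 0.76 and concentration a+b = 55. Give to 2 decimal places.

Mode = (a−1)/(κ−2) with κ = a+b, so a−1 = 0.76·53 = 40.28.
a = 41.28; b = κ − a = 13.72.

a = 41.28, b = 13.72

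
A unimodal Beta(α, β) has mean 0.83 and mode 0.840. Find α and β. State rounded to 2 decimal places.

With s = α+β: μ = α/s and mode = (α−1)/(s−2). Eliminating α = μs,
μs − 1 = m(s−2) ⇒ s(μ−m) = 1−2m ⇒ s = -0.680/-0.010 = 68.0000.
So α = μs = 56.44, β = (1−μ)s = 11.56.

α = 56.44, β = 11.56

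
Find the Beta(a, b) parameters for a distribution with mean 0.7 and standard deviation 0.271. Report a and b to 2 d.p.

First σ² = 0.073441. Setting a = μn, b = (1−μ)n with n = a+b,
μ(1−μ)/(n+1) = 0.073441 ⇒ n+1 = 0.21/0.073441 = 2.8594 ⇒ n = 1.8594.
Hence a = 0.7×1.8594 = 1.30, b = 0.3×1.8594 = 0.56.

a = 1.30, b = 0.56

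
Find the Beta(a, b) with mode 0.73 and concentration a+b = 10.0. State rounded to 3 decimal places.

a = 6.840, b = 3.160

Mode = (a−1)/(κ−2) with κ = a+b, so a−1 = 0.73·8.0 = 5.840.
a = 6.840; b = κ − a = 3.160.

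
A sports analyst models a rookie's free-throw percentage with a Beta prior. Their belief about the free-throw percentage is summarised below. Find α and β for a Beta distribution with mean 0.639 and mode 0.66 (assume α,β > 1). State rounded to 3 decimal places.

α = 9.737, β = 5.501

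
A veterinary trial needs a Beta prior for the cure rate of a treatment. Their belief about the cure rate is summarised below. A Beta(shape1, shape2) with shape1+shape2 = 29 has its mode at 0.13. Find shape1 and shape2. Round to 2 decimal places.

Since the density peak of Beta(shape1,shape2) is at (shape1−1)/(shape1+shape2−2),
shape1 = 1 + 0.13(29−2) = 4.51 and shape2 = 29 − 4.51 = 24.49.

shape1 = 4.51, shape2 = 24.49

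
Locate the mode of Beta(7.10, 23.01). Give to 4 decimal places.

0.2170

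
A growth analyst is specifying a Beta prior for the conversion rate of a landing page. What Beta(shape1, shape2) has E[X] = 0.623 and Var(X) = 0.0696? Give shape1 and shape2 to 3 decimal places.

shape1 = 1.479, shape2 = 0.895

By moment matching, shape1+shape2 = μ(1−μ)/σ² − 1 = (0.623·0.377)/0.0696 − 1 = 3.3746 − 1 = 2.3746.
Since shape1/(shape1+shape2) = μ, shape1 = 0.623·2.3746 = 1.479 and shape2 = 0.377·2.3746 = 0.895.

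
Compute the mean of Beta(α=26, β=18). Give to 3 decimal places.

0.591

The Beta mean is α/(α+β) = 26/(26+18) = 0.591.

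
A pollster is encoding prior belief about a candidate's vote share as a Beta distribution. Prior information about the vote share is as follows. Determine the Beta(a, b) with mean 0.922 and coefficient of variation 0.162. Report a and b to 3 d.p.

a = 2.050, b = 0.173

Var = (CV·μ)² = (0.162×0.922)² = 0.022310.
a+b = μ(1−μ)/Var − 1 = 0.071916/0.022310 − 1 = 2.2235.
Thus a = 0.922·2.2235 = 2.050 and b = 0.078·2.2235 = 0.173.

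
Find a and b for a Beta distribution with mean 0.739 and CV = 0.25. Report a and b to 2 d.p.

σ = CV·μ = 0.25×0.739 = 0.18475, so σ² = 0.034133.
s+1 = μ(1−μ)/σ² = 0.192879/0.034133 = 5.6509, so s = a+b = 4.6509.
a = μs = 3.44, b = (1−μ)s = 1.21.

a = 3.44, b = 1.21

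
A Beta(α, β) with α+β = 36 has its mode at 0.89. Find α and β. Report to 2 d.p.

Since the density peak of Beta(α,β) is at (α−1)/(α+β−2),
α = 1 + 0.89(36−2) = 31.26 and β = 36 − 31.26 = 4.74.

α = 31.26, β = 4.74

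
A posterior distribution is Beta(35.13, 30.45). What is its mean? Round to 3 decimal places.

0.536

E[X] = α/(α+β) = 35.13/65.58 = 0.536.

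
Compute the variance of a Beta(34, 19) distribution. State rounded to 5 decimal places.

0.00426

α+β = 53 and αβ = 646, so Var = αβ/[(α+β)²(α+β+1)] = 646/151686 = 0.00426.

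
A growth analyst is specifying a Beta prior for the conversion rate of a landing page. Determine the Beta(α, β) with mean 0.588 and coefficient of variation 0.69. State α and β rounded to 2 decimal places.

Var = (CV·μ)² = (0.69×0.588)² = 0.164609.
α+β = μ(1−μ)/Var − 1 = 0.242256/0.164609 − 1 = 0.4717.
Thus α = 0.588·0.4717 = 0.28 and β = 0.412·0.4717 = 0.19.

α = 0.28, β = 0.19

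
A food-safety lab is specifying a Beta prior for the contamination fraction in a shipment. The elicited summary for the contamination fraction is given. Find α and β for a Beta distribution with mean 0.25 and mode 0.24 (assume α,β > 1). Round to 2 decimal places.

Let s = α+β. Mean gives α = μs = 0.25s; mode gives (α−1)/(s−2) = 0.24.
Substituting: 0.25s − 1 = 0.24(s−2) = 0.24s − 0.48, so 0.01s = 0.52 and s = 52.0000.
Then α = 0.25×52.0000 = 13.00 and β = s−α = 39.00.

α = 13.00, β = 39.00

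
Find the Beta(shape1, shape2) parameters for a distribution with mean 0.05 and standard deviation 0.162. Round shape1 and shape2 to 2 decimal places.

shape1 = 0.04, shape2 = 0.77

Variance = 0.162² = 0.026244. The moment-matching identity shape1+shape2 = μ(1−μ)/Var − 1 gives
shape1+shape2 = 0.0475/0.026244 − 1 = 0.8099, so shape1 = μ·0.8099 = 0.04 and shape2 = (1−μ)·0.8099 = 0.77.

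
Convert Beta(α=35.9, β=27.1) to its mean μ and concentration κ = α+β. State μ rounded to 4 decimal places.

κ = α+β = 35.9+27.1 = 63.0; μ = α/κ = 35.9/63.0 = 0.5698.

μ = 0.5698, κ = 63.0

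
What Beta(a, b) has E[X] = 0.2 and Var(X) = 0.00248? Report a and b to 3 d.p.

a = 12.703, b = 50.813

By moment matching, a+b = μ(1−μ)/σ² − 1 = (0.2·0.8)/0.00248 − 1 = 64.5161 − 1 = 63.5161.
Since a/(a+b) = μ, a = 0.2·63.5161 = 12.703 and b = 0.8·63.5161 = 50.813.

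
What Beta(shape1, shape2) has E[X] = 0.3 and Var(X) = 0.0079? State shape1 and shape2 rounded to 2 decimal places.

shape1 = 7.67, shape2 = 17.91

By moment matching, shape1+shape2 = μ(1−μ)/σ² − 1 = (0.3·0.7)/0.0079 − 1 = 26.5823 − 1 = 25.5823.
Since shape1/(shape1+shape2) = μ, shape1 = 0.3·25.5823 = 7.67 and shape2 = 0.7·25.5823 = 17.91.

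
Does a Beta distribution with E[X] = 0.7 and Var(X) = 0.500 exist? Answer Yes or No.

No

A Beta with mean μ has variance μ(1−μ)/(α+β+1) < μ(1−μ).
Here μ(1−μ) = 0.7×0.3 = 0.21, and 0.500 ≥ 0.21.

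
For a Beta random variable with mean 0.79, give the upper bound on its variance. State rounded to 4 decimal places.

For fixed mean μ the Beta variance is μ(1−μ)/(α+β+1), increasing as α+β decreases.
Its least upper bound (not attained) is μ(1−μ) = 0.79·0.21 = 0.1659.

0.1659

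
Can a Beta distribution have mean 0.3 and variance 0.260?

No

The Beta variance bound is σ² < μ(1−μ).
Here μ(1−μ) = 0.3×0.7 = 0.21, and 0.260 ≥ 0.21.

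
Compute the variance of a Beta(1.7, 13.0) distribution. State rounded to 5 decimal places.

Var = αβ/[(α+β)²(α+β+1)] = (1.7×13.0)/(14.7²×15.7) = 22.10/3392.613 = 0.00651.

0.00651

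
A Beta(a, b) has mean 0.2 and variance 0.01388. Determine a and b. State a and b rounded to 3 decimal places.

Let s = a+b. The Beta variance is μ(1−μ)/(s+1).
So s+1 = μ(1−μ)/σ² = (0.2×0.8)/0.01388 = 0.16/0.01388 = 11.5274, giving s = 10.5274.
Then a = μs = 0.2×10.5274 = 2.105 and b = (1−μ)s = 0.8×10.5274 = 8.422.

a = 2.105, b = 8.422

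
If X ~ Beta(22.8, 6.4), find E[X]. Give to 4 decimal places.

E[X] = α/(α+β) = 22.8/29.2 = 0.7808.

0.7808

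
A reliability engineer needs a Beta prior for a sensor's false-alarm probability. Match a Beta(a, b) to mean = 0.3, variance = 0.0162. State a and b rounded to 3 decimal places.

Write ν = a+b; then a = μν and Var = μ(1−μ)/(ν+1).
ν = μ(1−μ)/Var − 1 = 0.21/0.0162 − 1 = 11.9630.
a = 0.3·11.9630 = 3.589, b = 0.7·11.9630 = 8.374.

a = 3.589, b = 8.374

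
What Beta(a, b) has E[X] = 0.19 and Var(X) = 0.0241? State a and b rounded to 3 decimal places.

a = 1.023, b = 4.363

By moment matching, a+b = μ(1−μ)/σ² − 1 = (0.19·0.81)/0.0241 − 1 = 6.3859 − 1 = 5.3859.
Since a/(a+b) = μ, a = 0.19·5.3859 = 1.023 and b = 0.81·5.3859 = 4.363.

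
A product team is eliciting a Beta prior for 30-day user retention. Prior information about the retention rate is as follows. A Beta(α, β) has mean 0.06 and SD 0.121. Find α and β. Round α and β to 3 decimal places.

σ² = 0.121² = 0.014641.
With s = α+β, Var = μ(1−μ)/(s+1), so s+1 = (0.06×0.94)/0.014641 = 3.8522 and s = 2.8522.
α = μs = 0.171, β = (1−μ)s = 2.681.

α = 0.171, β = 2.681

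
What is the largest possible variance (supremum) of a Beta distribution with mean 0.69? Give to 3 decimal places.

0.214

For fixed mean μ the Beta variance is μ(1−μ)/(α+β+1), increasing as α+β decreases.
Its least upper bound (not attained) is μ(1−μ) = 0.69·0.31 = 0.214.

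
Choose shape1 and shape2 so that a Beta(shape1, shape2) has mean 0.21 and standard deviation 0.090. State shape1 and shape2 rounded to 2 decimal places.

First σ² = 0.008100. Setting shape1 = μn, shape2 = (1−μ)n with n = shape1+shape2,
μ(1−μ)/(n+1) = 0.008100 ⇒ n+1 = 0.1659/0.008100 = 20.4815 ⇒ n = 19.4815.
Hence shape1 = 0.21×19.4815 = 4.09, shape2 = 0.79×19.4815 = 15.39.

shape1 = 4.09, shape2 = 15.39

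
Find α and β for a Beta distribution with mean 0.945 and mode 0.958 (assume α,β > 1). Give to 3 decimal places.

α = 66.586, β = 3.875

Let s = α+β. Mean gives α = μs = 0.945s; mode gives (α−1)/(s−2) = 0.958.
Substituting: 0.945s − 1 = 0.958(s−2) = 0.958s − 1.916, so -0.013s = -0.916 and s = 70.4615.
Then α = 0.945×70.4615 = 66.586 and β = s−α = 3.875.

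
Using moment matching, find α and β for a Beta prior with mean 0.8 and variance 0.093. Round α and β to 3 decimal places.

α = 0.576, β = 0.144

Write ν = α+β; then α = μν and Var = μ(1−μ)/(ν+1).
ν = μ(1−μ)/Var − 1 = 0.16/0.093 − 1 = 0.7204.
α = 0.8·0.7204 = 0.576, β = 0.2·0.7204 = 0.144.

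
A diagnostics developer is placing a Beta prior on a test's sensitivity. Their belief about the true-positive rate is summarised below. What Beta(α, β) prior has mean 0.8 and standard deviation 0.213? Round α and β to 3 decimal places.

σ² = 0.213² = 0.045369.
With s = α+β, Var = μ(1−μ)/(s+1), so s+1 = (0.8×0.2)/0.045369 = 3.5266 and s = 2.5266.
α = μs = 2.021, β = (1−μ)s = 0.505.

α = 2.021, β = 0.505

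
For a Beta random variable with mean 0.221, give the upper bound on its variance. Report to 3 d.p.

0.172

For fixed mean μ the Beta variance is μ(1−μ)/(α+β+1), increasing as α+β decreases.
Its least upper bound (not attained) is μ(1−μ) = 0.221·0.779 = 0.172.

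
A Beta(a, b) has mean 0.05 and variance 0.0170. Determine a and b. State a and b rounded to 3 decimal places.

Write ν = a+b; then a = μν and Var = μ(1−μ)/(ν+1).
ν = μ(1−μ)/Var − 1 = 0.0475/0.0170 − 1 = 1.7941.
a = 0.05·1.7941 = 0.090, b = 0.95·1.7941 = 1.704.

a = 0.090, b = 1.704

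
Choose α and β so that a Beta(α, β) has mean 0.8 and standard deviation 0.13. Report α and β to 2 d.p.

α = 6.77, β = 1.69

Variance = 0.13² = 0.0169. The moment-matching identity α+β = μ(1−μ)/Var − 1 gives
α+β = 0.16/0.0169 − 1 = 8.4675, so α = μ·8.4675 = 6.77 and β = (1−μ)·8.4675 = 1.69.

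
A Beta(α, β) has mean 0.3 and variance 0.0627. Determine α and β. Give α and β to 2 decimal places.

α = 0.70, β = 1.64

Write ν = α+β; then α = μν and Var = μ(1−μ)/(ν+1).
ν = μ(1−μ)/Var − 1 = 0.21/0.0627 − 1 = 2.3493.
α = 0.3·2.3493 = 0.70, β = 0.7·2.3493 = 1.64.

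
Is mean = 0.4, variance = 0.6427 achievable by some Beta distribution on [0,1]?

For any Beta, Var(X) < E[X]·(1−E[X]).
Here μ(1−μ) = 0.4×0.6 = 0.24, and 0.6427 ≥ 0.24.

No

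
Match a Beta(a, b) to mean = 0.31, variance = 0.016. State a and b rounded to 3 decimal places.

Write ν = a+b; then a = μν and Var = μ(1−μ)/(ν+1).
ν = μ(1−μ)/Var − 1 = 0.2139/0.016 − 1 = 12.3687.
a = 0.31·12.3687 = 3.834, b = 0.69·12.3687 = 8.534.

a = 3.834, b = 8.534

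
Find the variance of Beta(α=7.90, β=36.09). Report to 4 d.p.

0.0033

μ = 7.90/43.99 = 0.179586; Var = μ(1−μ)/(α+β+1) = 0.1473350/44.99 = 0.0033.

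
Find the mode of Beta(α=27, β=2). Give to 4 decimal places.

0.9630

With α,β > 1, mode = (α−1)/(α+β−2) = 26/27 = 0.9630.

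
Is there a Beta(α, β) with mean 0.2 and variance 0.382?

A Beta with mean μ has variance μ(1−μ)/(α+β+1) < μ(1−μ).
Here μ(1−μ) = 0.2×0.8 = 0.16, and 0.382 ≥ 0.16.

No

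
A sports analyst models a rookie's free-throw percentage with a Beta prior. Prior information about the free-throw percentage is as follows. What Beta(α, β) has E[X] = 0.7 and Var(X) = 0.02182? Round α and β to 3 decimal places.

α = 6.037, β = 2.587

Write ν = α+β; then α = μν and Var = μ(1−μ)/(ν+1).
ν = μ(1−μ)/Var − 1 = 0.21/0.02182 − 1 = 8.6242.
α = 0.7·8.6242 = 6.037, β = 0.3·8.6242 = 2.587.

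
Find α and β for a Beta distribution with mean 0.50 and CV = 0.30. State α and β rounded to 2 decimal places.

Var = (CV·μ)² = (0.30×0.50)² = 0.022500.
α+β = μ(1−μ)/Var − 1 = 0.2500/0.022500 − 1 = 10.1111.
Thus α = 0.50·10.1111 = 5.06 and β = 0.50·10.1111 = 5.06.

α = 5.06, β = 5.06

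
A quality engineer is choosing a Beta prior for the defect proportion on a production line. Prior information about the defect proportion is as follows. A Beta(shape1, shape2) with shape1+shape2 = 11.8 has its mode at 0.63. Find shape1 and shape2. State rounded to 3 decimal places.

Since the density peak of Beta(shape1,shape2) is at (shape1−1)/(shape1+shape2−2),
shape1 = 1 + 0.63(11.8−2) = 7.174 and shape2 = 11.8 − 7.174 = 4.626.

shape1 = 7.174, shape2 = 4.626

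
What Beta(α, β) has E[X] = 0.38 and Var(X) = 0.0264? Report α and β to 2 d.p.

α = 3.01, β = 4.91

Let s = α+β. The Beta variance is μ(1−μ)/(s+1).
So s+1 = μ(1−μ)/σ² = (0.38×0.62)/0.0264 = 0.2356/0.0264 = 8.9242, giving s = 7.9242.
Then α = μs = 0.38×7.9242 = 3.01 and β = (1−μ)s = 0.62×7.9242 = 4.91.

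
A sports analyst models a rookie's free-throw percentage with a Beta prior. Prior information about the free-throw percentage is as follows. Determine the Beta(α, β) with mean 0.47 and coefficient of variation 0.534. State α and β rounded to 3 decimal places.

Var = (CV·μ)² = (0.534×0.47)² = 0.062991.
α+β = μ(1−μ)/Var − 1 = 0.2491/0.062991 − 1 = 2.9545.
Thus α = 0.47·2.9545 = 1.389 and β = 0.53·2.9545 = 1.566.

α = 1.389, β = 1.566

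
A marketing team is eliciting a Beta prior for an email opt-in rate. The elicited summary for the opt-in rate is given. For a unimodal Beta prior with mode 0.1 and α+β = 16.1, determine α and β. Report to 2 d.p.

α = 2.41, β = 13.69

For α,β>1 the mode is (α−1)/(α+β−2), so α = mode·(κ−2)+1 = 0.1×14.1+1 = 2.41.
And β = (1−mode)·(κ−2)+1 = 0.9×14.1+1 = 13.69.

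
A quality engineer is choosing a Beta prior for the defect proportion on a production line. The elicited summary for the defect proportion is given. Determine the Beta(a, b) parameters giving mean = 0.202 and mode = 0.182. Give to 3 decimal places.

Let s = a+b. Mean gives a = μs = 0.202s; mode gives (a−1)/(s−2) = 0.182.
Substituting: 0.202s − 1 = 0.182(s−2) = 0.182s − 0.364, so 0.020s = 0.636 and s = 31.8000.
Then a = 0.202×31.8000 = 6.424 and b = s−a = 25.376.

a = 6.424, b = 25.376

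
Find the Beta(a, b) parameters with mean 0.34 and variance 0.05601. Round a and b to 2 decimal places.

a = 1.02, b = 1.98

Write ν = a+b; then a = μν and Var = μ(1−μ)/(ν+1).
ν = μ(1−μ)/Var − 1 = 0.2244/0.05601 − 1 = 3.0064.
a = 0.34·3.0064 = 1.02, b = 0.66·3.0064 = 1.98.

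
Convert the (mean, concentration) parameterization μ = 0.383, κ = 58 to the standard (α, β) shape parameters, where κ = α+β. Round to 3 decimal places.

Split κ in proportion μ : (1−μ): α = 0.383·58 = 22.214, β = 58 − 22.214 = 35.786.

α = 22.214, β = 35.786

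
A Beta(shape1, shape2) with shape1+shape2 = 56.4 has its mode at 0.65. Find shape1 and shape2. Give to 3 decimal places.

Since the density peak of Beta(shape1,shape2) is at (shape1−1)/(shape1+shape2−2),
shape1 = 1 + 0.65(56.4−2) = 36.360 and shape2 = 56.4 − 36.360 = 20.040.

shape1 = 36.360, shape2 = 20.040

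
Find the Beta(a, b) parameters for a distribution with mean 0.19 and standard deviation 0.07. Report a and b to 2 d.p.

a = 5.78, b = 24.63

σ² = 0.07² = 0.0049.
With s = a+b, Var = μ(1−μ)/(s+1), so s+1 = (0.19×0.81)/0.0049 = 31.4082 and s = 30.4082.
a = μs = 5.78, b = (1−μ)s = 24.63.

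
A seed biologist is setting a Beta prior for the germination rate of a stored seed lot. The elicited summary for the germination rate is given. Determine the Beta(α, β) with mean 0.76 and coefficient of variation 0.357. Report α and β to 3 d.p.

α = 1.123, β = 0.355

Var = (CV·μ)² = (0.357×0.76)² = 0.073615.
α+β = μ(1−μ)/Var − 1 = 0.1824/0.073615 − 1 = 1.4778.
Thus α = 0.76·1.4778 = 1.123 and β = 0.24·1.4778 = 0.355.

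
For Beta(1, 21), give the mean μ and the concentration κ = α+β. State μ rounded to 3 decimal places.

μ = 0.045, κ = 22

κ = α+β = 1+21 = 22; μ = α/κ = 1/22 = 0.045.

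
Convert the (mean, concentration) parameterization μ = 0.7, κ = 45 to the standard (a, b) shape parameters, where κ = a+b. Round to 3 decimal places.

a = 31.500, b = 13.500

a = μκ = 0.7×45 = 31.500 and b = (1−μ)κ = 0.3×45 = 13.500.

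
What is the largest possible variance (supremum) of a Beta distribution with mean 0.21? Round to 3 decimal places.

Var = μ(1−μ)/(α+β+1), which approaches μ(1−μ) as α+β → 0.
So the supremum is μ(1−μ) = 0.21×0.79 = 0.166.

0.166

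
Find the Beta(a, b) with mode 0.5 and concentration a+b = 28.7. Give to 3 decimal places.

a = 14.350, b = 14.350

Mode = (a−1)/(κ−2) with κ = a+b, so a−1 = 0.5·26.7 = 13.350.
a = 14.350; b = κ − a = 14.350.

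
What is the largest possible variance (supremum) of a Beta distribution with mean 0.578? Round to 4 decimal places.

For fixed mean μ the Beta variance is μ(1−μ)/(α+β+1), increasing as α+β decreases.
Its least upper bound (not attained) is μ(1−μ) = 0.578·0.422 = 0.2439.

0.2439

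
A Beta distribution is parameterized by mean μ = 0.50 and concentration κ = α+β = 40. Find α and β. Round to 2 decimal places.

Split κ in proportion μ : (1−μ): α = 0.50·40 = 20.00, β = 40 − 20.00 = 20.00.

α = 20.00, β = 20.00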